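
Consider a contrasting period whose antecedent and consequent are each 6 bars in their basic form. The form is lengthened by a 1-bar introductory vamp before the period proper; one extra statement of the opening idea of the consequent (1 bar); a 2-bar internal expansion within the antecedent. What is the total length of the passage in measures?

Basic contrasting period: 6 + 6 = 12 bars.
12 (basic form) + 1 (introduction) + 1 (extra statement) + 2 (internal expansion) = 16.

16 measures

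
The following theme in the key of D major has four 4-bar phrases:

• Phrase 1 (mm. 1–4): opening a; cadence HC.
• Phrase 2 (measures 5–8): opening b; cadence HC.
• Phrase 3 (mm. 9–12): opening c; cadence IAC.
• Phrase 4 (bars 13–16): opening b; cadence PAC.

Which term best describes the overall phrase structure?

Four phrases in two halves: the first half (bars 1–8) ends with a half cadence, the second (mm. 9-16) with a perfect authentic cadence — a large antecedent–consequent pair, i.e. a double period.
Phrase 3 begins with different material from phrase 1, making it contrasting.

contrasting double period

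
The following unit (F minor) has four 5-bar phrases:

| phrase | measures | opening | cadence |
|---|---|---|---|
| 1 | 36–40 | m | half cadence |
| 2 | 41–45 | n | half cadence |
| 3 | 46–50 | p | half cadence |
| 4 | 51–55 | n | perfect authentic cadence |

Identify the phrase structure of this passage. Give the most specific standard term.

contrasting double period

Four phrases in two halves: the first half (mm. 36–45) ends with a half cadence, the second (mm. 46-55) with a perfect authentic cadence — a large antecedent–consequent pair, i.e. a double period.
Phrase 3 begins with different material from phrase 1, making it contrasting.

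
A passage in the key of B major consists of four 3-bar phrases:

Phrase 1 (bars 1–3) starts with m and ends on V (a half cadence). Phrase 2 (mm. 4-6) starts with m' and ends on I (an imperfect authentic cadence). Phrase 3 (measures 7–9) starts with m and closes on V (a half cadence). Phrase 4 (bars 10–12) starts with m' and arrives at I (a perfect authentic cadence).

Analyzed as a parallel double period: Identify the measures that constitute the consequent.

In a double period the four phrases pair into a large antecedent (phrases 1–2, ending imperfect authentic cadence) and a large consequent (phrases 3–4, ending perfect authentic cadence). The consequent spans mm. 7-12.

measures 7–12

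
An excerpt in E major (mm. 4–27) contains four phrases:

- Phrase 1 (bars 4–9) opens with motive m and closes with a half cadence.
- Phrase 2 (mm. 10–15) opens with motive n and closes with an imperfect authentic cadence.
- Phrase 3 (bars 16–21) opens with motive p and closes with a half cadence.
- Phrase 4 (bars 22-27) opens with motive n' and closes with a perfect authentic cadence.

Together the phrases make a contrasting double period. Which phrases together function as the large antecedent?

In a double period the first pair of phrases (ending imperfect authentic cadence) is the large antecedent and the second pair (ending perfect authentic cadence) is the large consequent; the antecedent is phrases 1 and 2.

phrases 1 and 2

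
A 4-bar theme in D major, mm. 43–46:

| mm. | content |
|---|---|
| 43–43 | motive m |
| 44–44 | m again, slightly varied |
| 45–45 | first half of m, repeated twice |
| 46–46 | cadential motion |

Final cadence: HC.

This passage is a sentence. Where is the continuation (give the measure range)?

measures 45–46

After the presentation (mm. 43-44), the continuation covers the fragmentation through the cadence: mm. 45-46.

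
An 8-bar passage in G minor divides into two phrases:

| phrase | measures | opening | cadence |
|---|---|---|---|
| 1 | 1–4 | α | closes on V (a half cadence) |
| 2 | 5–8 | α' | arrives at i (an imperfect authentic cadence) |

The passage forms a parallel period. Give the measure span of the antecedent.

measures 1–4

The phrase ending with the weaker cadence (half cadence) is the antecedent; the one ending more conclusively (imperfect authentic cadence) is the consequent. The antecedent is measures 1–4.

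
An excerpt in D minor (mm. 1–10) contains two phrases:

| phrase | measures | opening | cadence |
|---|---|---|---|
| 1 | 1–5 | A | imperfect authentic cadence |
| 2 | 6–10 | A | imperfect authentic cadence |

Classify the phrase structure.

Both phrases have the same opening (A) and the same cadence (imperfect authentic cadence): the second is a restatement, not a consequent, so this is a repeated phrase rather than a period.

repeated phrase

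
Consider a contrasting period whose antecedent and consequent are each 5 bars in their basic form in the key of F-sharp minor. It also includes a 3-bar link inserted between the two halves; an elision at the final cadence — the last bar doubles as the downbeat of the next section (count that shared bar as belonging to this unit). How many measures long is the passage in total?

Basic contrasting period: 5 + 5 = 10 bars.
10 (basic form) + 3 (link) = 13.
The elision shares a bar with the next section but does not change this unit's count.

13 measures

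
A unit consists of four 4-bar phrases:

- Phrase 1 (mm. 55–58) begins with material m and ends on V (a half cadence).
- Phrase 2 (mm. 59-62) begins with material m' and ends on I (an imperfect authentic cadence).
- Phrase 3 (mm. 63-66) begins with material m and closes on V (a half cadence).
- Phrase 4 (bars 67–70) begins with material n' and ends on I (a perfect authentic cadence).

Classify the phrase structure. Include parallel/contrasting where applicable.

Four phrases in two halves: the first half (mm. 55-62) ends with an imperfect authentic cadence, the second (bars 63–70) with a perfect authentic cadence — a large antecedent–consequent pair, i.e. a double period.
Phrase 3 begins with the same material as phrase 1, making it parallel.

parallel double period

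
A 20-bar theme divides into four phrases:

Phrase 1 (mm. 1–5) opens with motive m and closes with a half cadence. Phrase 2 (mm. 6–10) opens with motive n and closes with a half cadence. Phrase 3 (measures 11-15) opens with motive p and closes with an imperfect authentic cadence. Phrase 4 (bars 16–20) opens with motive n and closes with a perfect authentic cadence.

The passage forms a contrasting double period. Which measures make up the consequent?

measures 11–20

In a double period the four phrases pair into a large antecedent (phrases 1–2, ending half cadence) and a large consequent (phrases 3–4, ending perfect authentic cadence). The consequent spans mm. 11–20.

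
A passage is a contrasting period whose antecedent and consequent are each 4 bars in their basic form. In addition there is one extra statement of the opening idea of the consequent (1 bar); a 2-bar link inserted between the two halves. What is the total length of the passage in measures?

11 measures

Basic contrasting period: 4 + 4 = 8 bars.
8 (basic form) + 1 (extra statement) + 2 (link) = 11.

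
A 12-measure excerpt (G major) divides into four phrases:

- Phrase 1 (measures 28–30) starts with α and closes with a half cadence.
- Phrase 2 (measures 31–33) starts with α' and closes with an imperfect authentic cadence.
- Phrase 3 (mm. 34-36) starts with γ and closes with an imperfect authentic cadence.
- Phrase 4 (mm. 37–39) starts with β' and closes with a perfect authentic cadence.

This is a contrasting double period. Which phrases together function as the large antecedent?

phrases 1 and 2

In a double period the first pair of phrases (ending imperfect authentic cadence) is the large antecedent and the second pair (ending perfect authentic cadence) is the large consequent; the antecedent is phrases 1 and 2.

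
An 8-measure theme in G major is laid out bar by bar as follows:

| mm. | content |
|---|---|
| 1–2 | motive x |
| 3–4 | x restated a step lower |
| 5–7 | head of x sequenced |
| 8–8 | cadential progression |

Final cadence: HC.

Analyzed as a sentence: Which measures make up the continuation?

After the presentation (mm. 1–4), the continuation covers the fragmentation through the cadence: mm. 5–8.

measures 5–8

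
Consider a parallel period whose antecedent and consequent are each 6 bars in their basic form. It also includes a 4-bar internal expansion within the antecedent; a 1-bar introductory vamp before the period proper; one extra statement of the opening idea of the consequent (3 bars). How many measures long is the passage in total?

20 measures

Basic parallel period: 6 + 6 = 12 bars.
12 (basic form) + 4 (internal expansion) + 1 (introduction) + 3 (extra statement) = 20.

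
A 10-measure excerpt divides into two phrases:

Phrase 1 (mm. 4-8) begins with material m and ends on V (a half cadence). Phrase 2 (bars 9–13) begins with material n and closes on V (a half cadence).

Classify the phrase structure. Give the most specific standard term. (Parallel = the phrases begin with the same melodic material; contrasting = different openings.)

phrase group

The second phrase closes with a half cadence, which is not stronger than the first phrase's half cadence; without a weak→strong cadential pair there is no antecedent–consequent relationship, so this is a phrase group rather than a period.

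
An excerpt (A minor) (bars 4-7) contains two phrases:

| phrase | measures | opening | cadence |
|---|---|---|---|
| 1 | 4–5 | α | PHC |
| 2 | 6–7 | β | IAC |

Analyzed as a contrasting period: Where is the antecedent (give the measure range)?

The antecedent is the phrase ending with the weaker cadence (Phrygian half cadence, phrase 1) and the consequent the one ending more conclusively (imperfect authentic cadence, phrase 2); the antecedent is mm. 4–5.

measures 4–5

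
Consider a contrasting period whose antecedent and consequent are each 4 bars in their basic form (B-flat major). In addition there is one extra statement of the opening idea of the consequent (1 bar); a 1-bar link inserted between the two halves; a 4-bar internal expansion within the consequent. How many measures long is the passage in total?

14 measures

Basic contrasting period: 4 + 4 = 8 bars.
8 (basic form) + 1 (extra statement) + 1 (link) + 4 (internal expansion) = 14.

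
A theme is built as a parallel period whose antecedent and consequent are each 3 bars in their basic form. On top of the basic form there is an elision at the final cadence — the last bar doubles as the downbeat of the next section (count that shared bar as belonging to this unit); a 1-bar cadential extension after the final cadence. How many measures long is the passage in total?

Basic parallel period: 3 + 3 = 6 bars.
6 (basic form) + 1 (cadential extension) = 7.
The elision shares a bar with the next section but does not change this unit's count.

7 measures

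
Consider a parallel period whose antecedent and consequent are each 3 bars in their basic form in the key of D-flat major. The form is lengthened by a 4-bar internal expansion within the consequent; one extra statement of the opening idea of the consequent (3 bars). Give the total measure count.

Basic parallel period: 3 + 3 = 6 bars.
6 (basic form) + 4 (internal expansion) + 3 (extra statement) = 13.

13 measures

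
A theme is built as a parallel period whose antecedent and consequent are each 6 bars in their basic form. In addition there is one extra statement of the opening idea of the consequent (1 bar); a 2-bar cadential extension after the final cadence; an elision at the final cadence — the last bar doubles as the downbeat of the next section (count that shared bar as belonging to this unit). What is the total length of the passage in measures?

Basic parallel period: 6 + 6 = 12 bars.
12 (basic form) + 1 (extra statement) + 2 (cadential extension) = 15.
The elision shares a bar with the next section but does not change this unit's count.

15 measures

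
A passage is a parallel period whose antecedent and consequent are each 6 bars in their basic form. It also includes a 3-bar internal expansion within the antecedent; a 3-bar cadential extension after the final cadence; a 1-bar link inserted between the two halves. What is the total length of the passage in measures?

19 measures

Basic parallel period: 6 + 6 = 12 bars.
12 (basic form) + 3 (internal expansion) + 3 (cadential extension) + 1 (link) = 19.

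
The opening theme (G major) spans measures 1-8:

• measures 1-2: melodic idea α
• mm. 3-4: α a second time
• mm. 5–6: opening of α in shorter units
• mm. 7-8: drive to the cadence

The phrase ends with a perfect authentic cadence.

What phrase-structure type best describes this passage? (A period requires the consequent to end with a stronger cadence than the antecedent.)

sentence

Basic idea (mm. 1–2) + its repetition (mm. 3–4) form the presentation; fragmentation and cadence (bars 5–8) form the continuation — the 8-bar whole is a sentence.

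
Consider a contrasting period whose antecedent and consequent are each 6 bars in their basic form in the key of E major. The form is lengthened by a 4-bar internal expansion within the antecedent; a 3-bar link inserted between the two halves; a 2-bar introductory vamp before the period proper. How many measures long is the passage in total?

21 measures

Basic contrasting period: 6 + 6 = 12 bars.
12 (basic form) + 4 (internal expansion) + 3 (link) + 2 (introduction) = 21.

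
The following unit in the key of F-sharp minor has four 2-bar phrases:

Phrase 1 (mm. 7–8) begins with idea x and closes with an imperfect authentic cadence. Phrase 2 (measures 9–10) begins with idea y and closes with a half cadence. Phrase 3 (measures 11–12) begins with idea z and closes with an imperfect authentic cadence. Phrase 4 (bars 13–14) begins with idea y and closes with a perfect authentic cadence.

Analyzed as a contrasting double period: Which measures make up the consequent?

In a double period the four phrases pair into a large antecedent (phrases 1–2, ending half cadence) and a large consequent (phrases 3–4, ending perfect authentic cadence). The consequent spans measures 11–14.

measures 11–14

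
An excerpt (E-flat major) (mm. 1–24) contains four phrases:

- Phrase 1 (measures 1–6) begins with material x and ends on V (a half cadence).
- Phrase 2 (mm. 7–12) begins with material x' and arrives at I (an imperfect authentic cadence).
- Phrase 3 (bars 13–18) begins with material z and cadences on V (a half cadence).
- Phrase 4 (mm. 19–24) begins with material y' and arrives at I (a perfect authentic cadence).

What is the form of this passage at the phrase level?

Four phrases in two halves: the first half (mm. 1–12) ends with an imperfect authentic cadence, the second (bars 13-24) with a perfect authentic cadence — a large antecedent–consequent pair, i.e. a double period.
Phrase 3 begins with different material from phrase 1, making it contrasting.

contrasting double period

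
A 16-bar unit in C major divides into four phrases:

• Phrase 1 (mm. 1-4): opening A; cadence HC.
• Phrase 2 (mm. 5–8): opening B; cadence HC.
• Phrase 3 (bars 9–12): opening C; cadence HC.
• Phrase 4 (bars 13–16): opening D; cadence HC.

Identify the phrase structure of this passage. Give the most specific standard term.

Phrase 4 ends with a half cadence, no stronger than phrase 2's half cadence, so the four phrases do not form a double period; nor do phrases 3–4 duplicate 1–2, so it is not a repeated period. With no phrase reaching a conclusive cadence, the passage is a phrase group.

phrase group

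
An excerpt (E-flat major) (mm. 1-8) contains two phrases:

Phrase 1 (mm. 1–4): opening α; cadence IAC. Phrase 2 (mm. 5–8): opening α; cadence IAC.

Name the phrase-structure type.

repeated phrase

Both phrases have the same opening (α) and the same cadence (imperfect authentic cadence): the second is a restatement, not a consequent, so this is a repeated phrase rather than a period.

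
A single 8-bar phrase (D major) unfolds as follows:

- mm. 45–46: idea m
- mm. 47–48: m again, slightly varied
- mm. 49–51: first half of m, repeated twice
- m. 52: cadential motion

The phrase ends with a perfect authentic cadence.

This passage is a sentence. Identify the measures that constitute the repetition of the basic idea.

measures 47–48

The presentation of a sentence is the basic idea (bars 45-46) plus its repetition (mm. 47–48); the repetition of the basic idea is therefore mm. 47–48.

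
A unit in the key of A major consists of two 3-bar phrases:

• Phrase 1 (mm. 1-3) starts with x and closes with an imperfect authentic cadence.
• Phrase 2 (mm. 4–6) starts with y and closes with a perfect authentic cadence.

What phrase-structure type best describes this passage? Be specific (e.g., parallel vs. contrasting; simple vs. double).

contrasting period

Phrase 1 ends with an imperfect authentic cadence (weaker) and phrase 2 with a perfect authentic cadence (stronger): antecedent + consequent = a period.
The two phrases open with different material (x / y), so the period is contrasting.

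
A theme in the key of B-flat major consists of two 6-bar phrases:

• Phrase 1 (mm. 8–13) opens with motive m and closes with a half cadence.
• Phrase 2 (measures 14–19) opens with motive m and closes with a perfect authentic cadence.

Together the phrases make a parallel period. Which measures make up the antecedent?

The phrase ending with the weaker cadence (half cadence) is the antecedent; the one ending more conclusively (perfect authentic cadence) is the consequent. The antecedent is measures 8–13.

measures 8–13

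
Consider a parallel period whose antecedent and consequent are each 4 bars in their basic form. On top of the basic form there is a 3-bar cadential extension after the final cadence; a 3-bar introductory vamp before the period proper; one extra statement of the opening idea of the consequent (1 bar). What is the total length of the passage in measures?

Basic parallel period: 4 + 4 = 8 bars.
8 (basic form) + 3 (cadential extension) + 3 (introduction) + 1 (extra statement) = 15.

15 measures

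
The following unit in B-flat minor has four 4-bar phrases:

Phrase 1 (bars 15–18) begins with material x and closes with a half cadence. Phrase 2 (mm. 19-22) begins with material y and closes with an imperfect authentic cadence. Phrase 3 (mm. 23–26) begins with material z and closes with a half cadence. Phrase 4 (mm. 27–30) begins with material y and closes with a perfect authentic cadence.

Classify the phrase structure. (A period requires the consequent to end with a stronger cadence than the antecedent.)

Four phrases in two halves: the first half (mm. 15–22) ends with an imperfect authentic cadence, the second (mm. 23–30) with a perfect authentic cadence — a large antecedent–consequent pair, i.e. a double period.
Phrase 3 begins with different material from phrase 1, making it contrasting.

contrasting double period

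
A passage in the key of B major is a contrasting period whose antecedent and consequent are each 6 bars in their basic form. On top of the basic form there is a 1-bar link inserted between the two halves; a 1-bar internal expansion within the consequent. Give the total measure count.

14 measures

Basic contrasting period: 6 + 6 = 12 bars.
12 (basic form) + 1 (link) + 1 (internal expansion) = 14.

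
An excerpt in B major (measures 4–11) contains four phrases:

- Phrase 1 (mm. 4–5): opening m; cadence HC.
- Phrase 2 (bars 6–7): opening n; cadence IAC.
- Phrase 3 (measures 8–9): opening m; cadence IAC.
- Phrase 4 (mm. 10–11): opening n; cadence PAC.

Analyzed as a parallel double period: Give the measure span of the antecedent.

In a double period the four phrases pair into a large antecedent (phrases 1–2, ending imperfect authentic cadence) and a large consequent (phrases 3–4, ending perfect authentic cadence). The antecedent spans measures 4–7.

measures 4–7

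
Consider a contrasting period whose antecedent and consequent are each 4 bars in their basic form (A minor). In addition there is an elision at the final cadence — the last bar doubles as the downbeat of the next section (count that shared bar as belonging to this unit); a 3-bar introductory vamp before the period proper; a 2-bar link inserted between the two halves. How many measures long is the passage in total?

Basic contrasting period: 4 + 4 = 8 bars.
8 (basic form) + 3 (introduction) + 2 (link) = 13.
The elision shares a bar with the next section but does not change this unit's count.

13 measures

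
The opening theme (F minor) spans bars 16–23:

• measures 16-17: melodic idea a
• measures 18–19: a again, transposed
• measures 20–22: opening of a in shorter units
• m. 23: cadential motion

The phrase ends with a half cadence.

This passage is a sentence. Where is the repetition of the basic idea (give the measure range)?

measures 18–19

The presentation of a sentence is the basic idea (measures 16–17) plus its repetition (mm. 18-19); the repetition of the basic idea is therefore mm. 18–19.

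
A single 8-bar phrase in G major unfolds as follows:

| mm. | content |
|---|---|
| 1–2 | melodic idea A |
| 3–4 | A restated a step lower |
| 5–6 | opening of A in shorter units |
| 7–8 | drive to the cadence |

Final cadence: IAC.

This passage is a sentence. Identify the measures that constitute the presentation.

measures 1–4

The presentation of a sentence is the basic idea (bars 1–2) plus its repetition (bars 3–4); the presentation is therefore mm. 1–4.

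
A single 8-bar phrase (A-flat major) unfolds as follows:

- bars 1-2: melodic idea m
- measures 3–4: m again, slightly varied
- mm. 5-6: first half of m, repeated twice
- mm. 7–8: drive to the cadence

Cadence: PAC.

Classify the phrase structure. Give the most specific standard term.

sentence

Basic idea (mm. 1–2) + its repetition (mm. 3-4) form the presentation; fragmentation and cadence (measures 5–8) form the continuation — the 8-bar whole is a sentence.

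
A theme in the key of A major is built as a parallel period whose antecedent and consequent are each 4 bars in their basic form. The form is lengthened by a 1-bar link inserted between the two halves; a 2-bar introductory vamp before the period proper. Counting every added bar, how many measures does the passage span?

Basic parallel period: 4 + 4 = 8 bars.
8 (basic form) + 1 (link) + 2 (introduction) = 11.

11 measures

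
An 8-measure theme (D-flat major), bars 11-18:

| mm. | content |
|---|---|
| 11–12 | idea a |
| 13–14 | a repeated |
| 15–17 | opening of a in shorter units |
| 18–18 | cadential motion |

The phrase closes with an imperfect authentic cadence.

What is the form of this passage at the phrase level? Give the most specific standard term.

Basic idea (mm. 11–12) + its repetition (mm. 13–14) form the presentation; fragmentation and cadence (mm. 15–18) form the continuation — the 8-bar whole is a sentence.

sentence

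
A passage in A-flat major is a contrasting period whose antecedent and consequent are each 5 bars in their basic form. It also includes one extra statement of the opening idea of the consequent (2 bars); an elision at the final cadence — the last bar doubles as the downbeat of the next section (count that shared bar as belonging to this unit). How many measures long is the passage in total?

12 measures

Basic contrasting period: 5 + 5 = 10 bars.
10 (basic form) + 2 (extra statement) = 12.
The elision shares a bar with the next section but does not change this unit's count.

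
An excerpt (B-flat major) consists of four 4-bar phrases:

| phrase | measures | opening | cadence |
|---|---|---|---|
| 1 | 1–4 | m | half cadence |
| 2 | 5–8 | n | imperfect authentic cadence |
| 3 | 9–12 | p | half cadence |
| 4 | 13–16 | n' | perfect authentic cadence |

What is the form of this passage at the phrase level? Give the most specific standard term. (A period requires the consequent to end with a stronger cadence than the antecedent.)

contrasting double period

Four phrases in two halves: the first half (mm. 1–8) ends with an imperfect authentic cadence, the second (measures 9–16) with a perfect authentic cadence — a large antecedent–consequent pair, i.e. a double period.
Phrase 3 begins with different material from phrase 1, making it contrasting.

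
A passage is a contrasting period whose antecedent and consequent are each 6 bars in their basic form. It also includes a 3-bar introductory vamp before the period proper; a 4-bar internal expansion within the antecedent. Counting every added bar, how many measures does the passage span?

Basic contrasting period: 6 + 6 = 12 bars.
12 (basic form) + 3 (introduction) + 4 (internal expansion) = 19.

19 measures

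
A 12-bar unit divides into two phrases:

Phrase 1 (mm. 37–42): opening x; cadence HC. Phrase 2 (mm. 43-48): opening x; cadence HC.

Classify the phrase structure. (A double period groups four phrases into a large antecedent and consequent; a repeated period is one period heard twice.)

repeated phrase

Both phrases have the same opening (x) and the same cadence (half cadence): the second is a restatement, not a consequent, so this is a repeated phrase rather than a period.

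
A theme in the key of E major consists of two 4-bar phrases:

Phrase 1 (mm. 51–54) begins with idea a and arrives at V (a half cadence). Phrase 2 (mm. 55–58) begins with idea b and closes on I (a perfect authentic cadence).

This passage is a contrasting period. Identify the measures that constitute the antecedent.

measures 51–54

The antecedent is the phrase ending with the weaker cadence (half cadence, phrase 1) and the consequent the one ending more conclusively (perfect authentic cadence, phrase 2); the antecedent is mm. 51-54.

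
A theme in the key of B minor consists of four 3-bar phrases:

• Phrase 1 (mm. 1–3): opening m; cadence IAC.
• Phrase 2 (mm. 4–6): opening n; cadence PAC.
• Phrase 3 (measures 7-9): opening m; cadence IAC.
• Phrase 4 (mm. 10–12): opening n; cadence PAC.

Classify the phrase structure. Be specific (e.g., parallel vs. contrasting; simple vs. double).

repeated period

The cadence pattern IAC–PAC–IAC–PAC is weak–strong twice, and phrases 3–4 restate phrases 1–2: a period heard twice, not a double period (which would end weakly at phrase 2).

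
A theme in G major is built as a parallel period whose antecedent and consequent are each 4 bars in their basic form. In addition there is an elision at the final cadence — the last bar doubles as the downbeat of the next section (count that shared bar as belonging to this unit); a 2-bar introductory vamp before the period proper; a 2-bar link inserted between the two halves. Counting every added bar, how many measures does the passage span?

12 measures

Basic parallel period: 4 + 4 = 8 bars.
8 (basic form) + 2 (introduction) + 2 (link) = 12.
The elision shares a bar with the next section but does not change this unit's count.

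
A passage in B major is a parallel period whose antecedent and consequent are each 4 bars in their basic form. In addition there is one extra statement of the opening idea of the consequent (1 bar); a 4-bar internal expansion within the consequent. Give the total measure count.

Basic parallel period: 4 + 4 = 8 bars.
8 (basic form) + 1 (extra statement) + 4 (internal expansion) = 13.

13 measures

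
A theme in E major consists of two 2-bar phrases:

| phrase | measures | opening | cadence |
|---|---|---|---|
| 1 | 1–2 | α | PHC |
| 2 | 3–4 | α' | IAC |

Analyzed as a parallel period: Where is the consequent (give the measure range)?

measures 3–4

The antecedent is the phrase ending with the weaker cadence (Phrygian half cadence, phrase 1) and the consequent the one ending more conclusively (imperfect authentic cadence, phrase 2); the consequent is bars 3–4.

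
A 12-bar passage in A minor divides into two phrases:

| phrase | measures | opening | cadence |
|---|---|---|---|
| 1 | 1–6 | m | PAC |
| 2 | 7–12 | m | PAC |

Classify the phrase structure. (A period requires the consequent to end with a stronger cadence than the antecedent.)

Both phrases have the same opening (m) and the same cadence (perfect authentic cadence): the second is a restatement, not a consequent, so this is a repeated phrase rather than a period.

repeated phrase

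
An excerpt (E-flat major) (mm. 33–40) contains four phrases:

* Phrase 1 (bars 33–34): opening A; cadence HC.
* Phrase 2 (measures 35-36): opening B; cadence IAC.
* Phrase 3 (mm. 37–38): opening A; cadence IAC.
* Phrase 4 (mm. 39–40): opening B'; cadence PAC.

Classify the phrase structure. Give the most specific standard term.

parallel double period

Four phrases in two halves: the first half (mm. 33–36) ends with an imperfect authentic cadence, the second (measures 37–40) with a perfect authentic cadence — a large antecedent–consequent pair, i.e. a double period.
Phrase 3 begins with the same material as phrase 1, making it parallel.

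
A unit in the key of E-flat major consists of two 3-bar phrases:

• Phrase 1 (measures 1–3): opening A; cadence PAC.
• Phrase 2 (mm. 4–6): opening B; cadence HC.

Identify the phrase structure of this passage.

phrase group

The second phrase closes with a half cadence, which is not stronger than the first phrase's perfect authentic cadence; without a weak→strong cadential pair there is no antecedent–consequent relationship, so this is a phrase group rather than a period.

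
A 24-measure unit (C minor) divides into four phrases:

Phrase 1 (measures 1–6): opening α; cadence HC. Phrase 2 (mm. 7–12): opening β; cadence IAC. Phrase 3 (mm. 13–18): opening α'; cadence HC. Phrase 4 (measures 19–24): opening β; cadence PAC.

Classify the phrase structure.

parallel double period

Four phrases in two halves: the first half (bars 1–12) ends with an imperfect authentic cadence, the second (mm. 13–24) with a perfect authentic cadence — a large antecedent–consequent pair, i.e. a double period.
Phrase 3 begins with the same material as phrase 1, making it parallel.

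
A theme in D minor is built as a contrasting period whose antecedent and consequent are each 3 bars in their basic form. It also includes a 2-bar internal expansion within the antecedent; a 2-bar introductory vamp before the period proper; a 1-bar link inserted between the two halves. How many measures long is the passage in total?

Basic contrasting period: 3 + 3 = 6 bars.
6 (basic form) + 2 (internal expansion) + 2 (introduction) + 1 (link) = 11.

11 measures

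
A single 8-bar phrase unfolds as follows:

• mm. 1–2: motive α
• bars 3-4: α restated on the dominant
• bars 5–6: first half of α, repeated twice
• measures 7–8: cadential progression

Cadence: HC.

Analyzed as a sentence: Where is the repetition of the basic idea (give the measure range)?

measures 3–4

The presentation of a sentence is the basic idea (bars 1–2) plus its repetition (measures 3–4); the repetition of the basic idea is therefore mm. 3–4.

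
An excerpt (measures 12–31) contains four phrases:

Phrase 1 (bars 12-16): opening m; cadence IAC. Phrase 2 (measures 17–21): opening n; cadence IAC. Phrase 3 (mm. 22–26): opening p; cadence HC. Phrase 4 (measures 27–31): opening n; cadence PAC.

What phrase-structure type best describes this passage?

Four phrases in two halves: the first half (bars 12-21) ends with an imperfect authentic cadence, the second (measures 22-31) with a perfect authentic cadence — a large antecedent–consequent pair, i.e. a double period.
Phrase 3 begins with different material from phrase 1, making it contrasting.

contrasting double period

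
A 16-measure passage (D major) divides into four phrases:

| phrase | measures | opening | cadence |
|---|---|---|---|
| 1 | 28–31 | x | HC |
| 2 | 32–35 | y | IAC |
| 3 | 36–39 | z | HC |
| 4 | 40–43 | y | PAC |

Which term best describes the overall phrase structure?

contrasting double period

Four phrases in two halves: the first half (measures 28-35) ends with an imperfect authentic cadence, the second (bars 36–43) with a perfect authentic cadence — a large antecedent–consequent pair, i.e. a double period.
Phrase 3 begins with different material from phrase 1, making it contrasting.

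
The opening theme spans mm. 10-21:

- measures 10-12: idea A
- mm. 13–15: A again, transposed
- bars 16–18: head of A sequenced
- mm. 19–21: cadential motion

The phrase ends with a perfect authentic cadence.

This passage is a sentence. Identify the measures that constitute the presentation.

measures 10–15

The presentation of a sentence is the basic idea (mm. 10–12) plus its repetition (mm. 13–15); the presentation is therefore mm. 10–15.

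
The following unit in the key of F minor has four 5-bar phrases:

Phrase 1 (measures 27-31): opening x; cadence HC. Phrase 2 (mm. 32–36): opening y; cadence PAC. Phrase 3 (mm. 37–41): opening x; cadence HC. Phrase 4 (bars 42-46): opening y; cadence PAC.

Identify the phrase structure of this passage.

The cadence pattern HC–PAC–HC–PAC is weak–strong twice, and phrases 3–4 restate phrases 1–2: a period heard twice, not a double period (which would end weakly at phrase 2).

repeated period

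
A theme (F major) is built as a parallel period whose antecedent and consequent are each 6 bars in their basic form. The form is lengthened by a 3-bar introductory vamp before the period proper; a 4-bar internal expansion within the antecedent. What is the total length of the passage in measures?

19 measures

Basic parallel period: 6 + 6 = 12 bars.
12 (basic form) + 3 (introduction) + 4 (internal expansion) = 19.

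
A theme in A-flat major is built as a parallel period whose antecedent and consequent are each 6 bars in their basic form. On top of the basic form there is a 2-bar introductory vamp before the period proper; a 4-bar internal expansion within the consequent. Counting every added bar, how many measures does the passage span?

18 measures

Basic parallel period: 6 + 6 = 12 bars.
12 (basic form) + 2 (introduction) + 4 (internal expansion) = 18.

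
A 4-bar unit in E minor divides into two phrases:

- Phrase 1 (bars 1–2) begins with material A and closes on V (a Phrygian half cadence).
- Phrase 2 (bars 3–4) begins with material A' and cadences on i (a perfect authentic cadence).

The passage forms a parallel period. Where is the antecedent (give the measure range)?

The antecedent is the phrase ending with the weaker cadence (Phrygian half cadence, phrase 1) and the consequent the one ending more conclusively (perfect authentic cadence, phrase 2); the antecedent is bars 1–2.

measures 1–2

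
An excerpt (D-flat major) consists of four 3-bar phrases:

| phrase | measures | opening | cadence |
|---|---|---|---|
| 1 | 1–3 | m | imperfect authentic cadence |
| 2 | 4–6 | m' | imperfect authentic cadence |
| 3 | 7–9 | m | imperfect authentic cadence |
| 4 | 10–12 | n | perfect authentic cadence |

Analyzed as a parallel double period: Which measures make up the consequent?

In a double period the four phrases pair into a large antecedent (phrases 1–2, ending imperfect authentic cadence) and a large consequent (phrases 3–4, ending perfect authentic cadence). The consequent spans bars 7–12.

measures 7–12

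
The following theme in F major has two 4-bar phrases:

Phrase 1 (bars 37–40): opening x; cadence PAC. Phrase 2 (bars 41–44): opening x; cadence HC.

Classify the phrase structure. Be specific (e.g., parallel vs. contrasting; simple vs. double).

phrase group

The second phrase closes with a half cadence, which is not stronger than the first phrase's perfect authentic cadence; without a weak→strong cadential pair there is no antecedent–consequent relationship, so this is a phrase group rather than a period.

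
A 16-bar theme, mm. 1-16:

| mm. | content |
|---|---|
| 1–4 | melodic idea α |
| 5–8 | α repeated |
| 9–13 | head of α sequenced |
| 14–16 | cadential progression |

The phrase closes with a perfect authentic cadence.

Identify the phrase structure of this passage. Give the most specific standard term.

sentence

Basic idea (bars 1–4) + its repetition (measures 5–8) form the presentation; fragmentation and cadence (bars 9–16) form the continuation — the 16-bar whole is a sentence.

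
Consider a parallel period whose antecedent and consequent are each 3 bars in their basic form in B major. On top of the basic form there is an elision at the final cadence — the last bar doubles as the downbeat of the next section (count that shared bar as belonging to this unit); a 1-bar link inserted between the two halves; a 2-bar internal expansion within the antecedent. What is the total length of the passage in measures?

Basic parallel period: 3 + 3 = 6 bars.
6 (basic form) + 1 (link) + 2 (internal expansion) = 9.
The elision shares a bar with the next section but does not change this unit's count.

9 measures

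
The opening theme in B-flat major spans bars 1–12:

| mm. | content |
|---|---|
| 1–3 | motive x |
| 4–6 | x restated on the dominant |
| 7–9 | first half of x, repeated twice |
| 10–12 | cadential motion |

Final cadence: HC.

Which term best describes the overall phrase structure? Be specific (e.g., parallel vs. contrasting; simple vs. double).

sentence

Basic idea (measures 1-3) + its repetition (mm. 4-6) form the presentation; fragmentation and cadence (mm. 7–12) form the continuation — the 12-bar whole is a sentence.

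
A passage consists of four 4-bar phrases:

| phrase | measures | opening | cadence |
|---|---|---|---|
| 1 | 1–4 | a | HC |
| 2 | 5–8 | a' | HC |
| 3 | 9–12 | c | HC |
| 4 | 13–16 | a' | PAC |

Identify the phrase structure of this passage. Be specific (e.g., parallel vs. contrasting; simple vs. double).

Four phrases in two halves: the first half (bars 1–8) ends with a half cadence, the second (measures 9-16) with a perfect authentic cadence — a large antecedent–consequent pair, i.e. a double period.
Phrase 3 begins with different material from phrase 1, making it contrasting.

contrasting double period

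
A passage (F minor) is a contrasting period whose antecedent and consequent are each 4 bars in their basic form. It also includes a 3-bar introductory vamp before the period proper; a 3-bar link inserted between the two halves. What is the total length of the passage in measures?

Basic contrasting period: 4 + 4 = 8 bars.
8 (basic form) + 3 (introduction) + 3 (link) = 14.

14 measures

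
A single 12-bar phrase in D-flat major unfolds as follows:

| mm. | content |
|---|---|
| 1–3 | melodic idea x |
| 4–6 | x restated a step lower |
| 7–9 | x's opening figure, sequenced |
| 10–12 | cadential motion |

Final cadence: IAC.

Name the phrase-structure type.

sentence

Basic idea (mm. 1–3) + its repetition (measures 4–6) form the presentation; fragmentation and cadence (measures 7-12) form the continuation — the 12-bar whole is a sentence.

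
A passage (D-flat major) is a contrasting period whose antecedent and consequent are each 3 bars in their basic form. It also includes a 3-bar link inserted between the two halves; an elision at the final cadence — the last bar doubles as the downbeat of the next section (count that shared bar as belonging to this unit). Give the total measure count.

Basic contrasting period: 3 + 3 = 6 bars.
6 (basic form) + 3 (link) = 9.
The elision shares a bar with the next section but does not change this unit's count.

9 measures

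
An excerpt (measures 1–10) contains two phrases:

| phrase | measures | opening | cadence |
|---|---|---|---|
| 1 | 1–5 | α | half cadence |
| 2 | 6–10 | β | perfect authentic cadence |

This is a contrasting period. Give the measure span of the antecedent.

The phrase ending with the weaker cadence (half cadence) is the antecedent; the one ending more conclusively (perfect authentic cadence) is the consequent. The antecedent is measures 1–5.

measures 1–5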